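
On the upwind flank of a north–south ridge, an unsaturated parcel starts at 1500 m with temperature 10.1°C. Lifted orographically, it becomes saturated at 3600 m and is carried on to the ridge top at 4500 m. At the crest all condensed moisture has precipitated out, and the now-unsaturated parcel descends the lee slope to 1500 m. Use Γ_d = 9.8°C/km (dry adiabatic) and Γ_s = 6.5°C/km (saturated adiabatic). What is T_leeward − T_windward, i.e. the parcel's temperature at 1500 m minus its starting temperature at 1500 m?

+2.97°C

1500 → 3600 m (dry, 9.8°C/km): ΔT = -9.8 × 2.1 = -20.58°C → T = -10.48°C
3600 → 4500 m (saturated, 6.5°C/km): ΔT = -6.5 × 0.9 = -5.85°C → T = -16.33°C
4500 → 1500 m (dry descent, 9.8°C/km): ΔT = +9.8 × 3 = +29.4°C → T = 13.07°C
Net change vs windward start: 13.07 − 10.1 = +2.97°C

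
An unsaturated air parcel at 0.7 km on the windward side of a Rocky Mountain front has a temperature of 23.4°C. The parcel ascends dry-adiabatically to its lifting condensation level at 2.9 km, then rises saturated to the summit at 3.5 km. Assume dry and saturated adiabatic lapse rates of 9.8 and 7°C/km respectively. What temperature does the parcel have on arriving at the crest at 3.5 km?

Dry to 2900 m: -9.8 × 2.2 km = -21.56°C, so T = 1.84°C.
Saturated to 3500 m: -7 × 0.6 km = -4.2°C, so T = -2.36°C.

-2.36°C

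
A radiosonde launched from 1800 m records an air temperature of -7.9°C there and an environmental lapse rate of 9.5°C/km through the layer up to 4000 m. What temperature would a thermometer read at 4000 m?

-28.8°C

1800–4000 m, environmental: Δz = 2.2 km ⇒ ΔT = -20.9°C; T = -28.8°C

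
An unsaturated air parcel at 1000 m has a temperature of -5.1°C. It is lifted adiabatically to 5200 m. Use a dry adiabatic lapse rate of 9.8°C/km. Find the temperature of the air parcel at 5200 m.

-46.26°C

Dry adiabatic to 5200 m: -9.8 × 4.2 km = -41.16°C, so T = -46.26°C.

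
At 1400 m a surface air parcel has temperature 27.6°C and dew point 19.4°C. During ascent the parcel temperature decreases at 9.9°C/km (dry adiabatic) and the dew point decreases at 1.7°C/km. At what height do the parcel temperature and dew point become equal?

T and T_d converge at 9.9 − 1.7 = 8.2°C per km
Height above start = (27.6 − 19.4) / 8.2 = 1 km
LCL altitude = 1400 m + 1000 m = 2400 m

2400 m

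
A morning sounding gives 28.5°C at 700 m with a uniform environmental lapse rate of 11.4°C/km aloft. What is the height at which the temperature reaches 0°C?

3200 m

Height above start = (28.5 − 0) / 11.4 = 2.5 km
Altitude = 700 m + 2500 m = 3200 m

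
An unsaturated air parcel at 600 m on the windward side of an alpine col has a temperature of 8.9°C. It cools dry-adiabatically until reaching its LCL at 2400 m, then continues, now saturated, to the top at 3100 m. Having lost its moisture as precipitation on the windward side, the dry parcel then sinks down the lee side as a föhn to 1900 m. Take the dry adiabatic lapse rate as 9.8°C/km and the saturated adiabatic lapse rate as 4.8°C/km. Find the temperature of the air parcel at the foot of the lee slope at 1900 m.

Dry to 2400 m: -9.8 × 1.8 km = -17.64°C, so T = -8.74°C.
Saturated to 3100 m: -4.8 × 0.7 km = -3.36°C, so T = -12.1°C.
Dry descent to 1900 m: +9.8 × 1.2 km = +11.76°C, so T = -0.34°C.

-0.34°C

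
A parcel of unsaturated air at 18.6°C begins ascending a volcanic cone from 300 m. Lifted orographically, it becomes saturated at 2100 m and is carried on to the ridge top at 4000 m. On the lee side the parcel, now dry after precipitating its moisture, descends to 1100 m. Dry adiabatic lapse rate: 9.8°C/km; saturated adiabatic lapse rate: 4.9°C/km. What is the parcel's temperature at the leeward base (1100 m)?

20.07°C

From 300 m to 2100 m (dry): cools by 9.8 × 1.8 = 17.64°C, giving 0.96°C.
From 2100 m to 4000 m (saturated): cools by 4.9 × 1.9 = 9.31°C, giving -8.35°C.
From 4000 m to 1100 m (dry descent): warms by 9.8 × 2.9 = 28.42°C, giving 20.07°C.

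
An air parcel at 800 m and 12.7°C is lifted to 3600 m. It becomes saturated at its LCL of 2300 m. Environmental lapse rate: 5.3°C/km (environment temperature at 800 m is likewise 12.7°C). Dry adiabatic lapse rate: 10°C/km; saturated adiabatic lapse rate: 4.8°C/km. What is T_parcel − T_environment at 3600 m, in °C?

-6.4°C (parcel cooler than environment)

Parcel:
  From 800 m to 2300 m (dry): cools by 10 × 1.5 = 15°C, giving -2.3°C.
  From 2300 m to 3600 m (saturated): cools by 4.8 × 1.3 = 6.24°C, giving -8.54°C.
Environment:
  From 800 m to 3600 m (environment): cools by 5.3 × 2.8 = 14.84°C, giving -2.14°C.
T_parcel − T_env = -8.54 − (-2.14) = -6.4°C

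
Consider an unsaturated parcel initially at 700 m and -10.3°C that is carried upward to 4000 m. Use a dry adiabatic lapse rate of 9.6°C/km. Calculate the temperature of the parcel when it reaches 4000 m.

-41.98°C

Dry adiabatic to 4000 m: -9.6 × 3.3 km = -31.68°C, so T = -41.98°C.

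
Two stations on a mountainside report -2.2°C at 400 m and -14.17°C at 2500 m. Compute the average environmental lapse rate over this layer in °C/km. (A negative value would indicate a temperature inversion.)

5.7°C/km

Γ = −ΔT/Δz = (-2.2 − (-14.17)) / (2500 − 400) m
  = 11.97°C / 2.1 km = 5.7°C/km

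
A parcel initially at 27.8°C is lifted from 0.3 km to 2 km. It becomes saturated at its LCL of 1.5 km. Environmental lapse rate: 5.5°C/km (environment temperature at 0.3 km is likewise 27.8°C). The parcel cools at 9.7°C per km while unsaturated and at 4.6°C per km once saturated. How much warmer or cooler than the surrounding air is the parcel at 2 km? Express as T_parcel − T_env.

Parcel:
  From 300 m to 1500 m (dry): cools by 9.7 × 1.2 = 11.64°C, giving 16.16°C.
  From 1500 m to 2000 m (saturated): cools by 4.6 × 0.5 = 2.3°C, giving 13.86°C.
Environment:
  From 300 m to 2000 m (environment): cools by 5.5 × 1.7 = 9.35°C, giving 18.45°C.
T_parcel − T_env = 13.86 − 18.45 = -4.59°C

-4.59°C (parcel cooler than environment)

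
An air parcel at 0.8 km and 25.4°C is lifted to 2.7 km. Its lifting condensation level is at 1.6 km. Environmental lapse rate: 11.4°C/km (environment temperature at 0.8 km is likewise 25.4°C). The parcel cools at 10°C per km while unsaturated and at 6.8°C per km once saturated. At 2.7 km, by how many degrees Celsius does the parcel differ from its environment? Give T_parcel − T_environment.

+6.18°C (parcel warmer than environment)

Parcel:
  800–1600 m, dry: Δz = 0.8 km ⇒ ΔT = -8°C; T = 17.4°C
  1600–2700 m, saturated: Δz = 1.1 km ⇒ ΔT = -7.48°C; T = 9.92°C
Environment:
  800–2700 m, environment: Δz = 1.9 km ⇒ ΔT = -21.66°C; T = 3.74°C
T_parcel − T_env = 9.92 − 3.74 = +6.18°C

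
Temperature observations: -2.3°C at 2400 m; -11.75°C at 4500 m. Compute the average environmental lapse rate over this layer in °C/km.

Γ = −ΔT/Δz = (-2.3 − (-11.75)) / (4500 − 2400) m
  = 9.45°C / 2.1 km = 4.5°C/km

4.5°C/km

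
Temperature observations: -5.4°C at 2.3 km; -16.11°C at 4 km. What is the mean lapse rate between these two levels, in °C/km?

Γ = −ΔT/Δz = (-5.4 − (-16.11)) / (4000 − 2300) m
  = 10.71°C / 1.7 km = 6.3°C/km

6.3°C/km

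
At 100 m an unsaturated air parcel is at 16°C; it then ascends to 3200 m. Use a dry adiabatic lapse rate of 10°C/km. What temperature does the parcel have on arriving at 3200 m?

-15°C

From 100 m to 3200 m (dry adiabatic): cools by 10 × 3.1 = 31°C, giving -15°C.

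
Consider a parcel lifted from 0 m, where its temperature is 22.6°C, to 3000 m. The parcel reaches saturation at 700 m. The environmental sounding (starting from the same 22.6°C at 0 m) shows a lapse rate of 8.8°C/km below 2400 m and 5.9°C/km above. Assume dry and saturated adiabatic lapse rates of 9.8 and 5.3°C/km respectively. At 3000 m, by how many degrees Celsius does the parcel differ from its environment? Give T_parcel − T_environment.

+5.61°C (parcel warmer than environment)

Parcel:
  0 → 700 m (dry, 9.8°C/km): ΔT = -9.8 × 0.7 = -6.86°C → T = 15.74°C
  700 → 3000 m (saturated, 5.3°C/km): ΔT = -5.3 × 2.3 = -12.19°C → T = 3.55°C
Environment:
  0 → 2400 m (environment, lower layer, 8.8°C/km): ΔT = -8.8 × 2.4 = -21.12°C → T = 1.48°C
  2400 → 3000 m (environment, upper layer, 5.9°C/km): ΔT = -5.9 × 0.6 = -3.54°C → T = -2.06°C
T_parcel − T_env = 3.55 − (-2.06) = +5.61°C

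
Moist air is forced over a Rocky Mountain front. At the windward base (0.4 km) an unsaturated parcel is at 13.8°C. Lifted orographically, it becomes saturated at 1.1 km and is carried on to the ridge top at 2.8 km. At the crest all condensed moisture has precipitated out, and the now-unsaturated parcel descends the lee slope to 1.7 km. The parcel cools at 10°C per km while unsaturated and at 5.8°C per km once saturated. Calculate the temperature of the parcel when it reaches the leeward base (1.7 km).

7.94°C

Dry to 1100 m: -10 × 0.7 km = -7°C, so T = 6.8°C.
Saturated to 2800 m: -5.8 × 1.7 km = -9.86°C, so T = -3.06°C.
Dry descent to 1700 m: +10 × 1.1 km = +11°C, so T = 7.94°C.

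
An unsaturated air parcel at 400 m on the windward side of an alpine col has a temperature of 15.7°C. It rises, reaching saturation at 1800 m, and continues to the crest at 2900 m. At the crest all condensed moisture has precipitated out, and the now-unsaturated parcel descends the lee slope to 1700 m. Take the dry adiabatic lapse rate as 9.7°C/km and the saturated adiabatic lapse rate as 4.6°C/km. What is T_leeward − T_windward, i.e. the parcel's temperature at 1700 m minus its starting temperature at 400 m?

400 → 1800 m (dry, 9.7°C/km): ΔT = -9.7 × 1.4 = -13.58°C → T = 2.12°C
1800 → 2900 m (saturated, 4.6°C/km): ΔT = -4.6 × 1.1 = -5.06°C → T = -2.94°C
2900 → 1700 m (dry descent, 9.7°C/km): ΔT = +9.7 × 1.2 = +11.64°C → T = 8.7°C
Net change vs windward start: 8.7 − 15.7 = -7°C

-7°C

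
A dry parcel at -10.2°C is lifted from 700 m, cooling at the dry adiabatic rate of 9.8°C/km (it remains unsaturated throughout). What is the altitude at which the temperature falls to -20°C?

1700 m

Height above start = (-10.2 − (-20)) / 9.8 = 1 km
Altitude = 700 m + 1000 m = 1700 m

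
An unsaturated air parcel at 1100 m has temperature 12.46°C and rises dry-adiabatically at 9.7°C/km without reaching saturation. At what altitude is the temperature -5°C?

2900 m

Height above start = (12.46 − (-5)) / 9.7 = 1.8 km
Altitude = 1100 m + 1800 m = 2900 m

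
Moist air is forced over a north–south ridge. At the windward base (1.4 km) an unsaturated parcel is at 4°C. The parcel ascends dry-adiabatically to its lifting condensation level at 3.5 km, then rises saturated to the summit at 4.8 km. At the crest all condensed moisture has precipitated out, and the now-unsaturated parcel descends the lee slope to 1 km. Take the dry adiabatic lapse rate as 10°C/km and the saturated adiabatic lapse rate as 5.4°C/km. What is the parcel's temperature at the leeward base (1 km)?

1400–3500 m, dry: Δz = 2.1 km ⇒ ΔT = -21°C; T = -17°C
3500–4800 m, saturated: Δz = 1.3 km ⇒ ΔT = -7.02°C; T = -24.02°C
4800–1000 m, dry descent: Δz = 3.8 km ⇒ ΔT = +38°C; T = 13.98°C

13.98°C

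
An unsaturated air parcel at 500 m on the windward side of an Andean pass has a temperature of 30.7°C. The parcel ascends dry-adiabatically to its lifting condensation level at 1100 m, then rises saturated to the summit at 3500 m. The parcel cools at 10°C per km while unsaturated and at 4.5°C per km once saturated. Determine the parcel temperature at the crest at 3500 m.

From 500 m to 1100 m (dry): cools by 10 × 0.6 = 6°C, giving 24.7°C.
From 1100 m to 3500 m (saturated): cools by 4.5 × 2.4 = 10.8°C, giving 13.9°C.

13.9°C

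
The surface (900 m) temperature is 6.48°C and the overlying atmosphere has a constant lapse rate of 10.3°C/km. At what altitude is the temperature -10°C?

Height above start = (6.48 − (-10)) / 10.3 = 1.6 km
Altitude = 900 m + 1600 m = 2500 m

2500 m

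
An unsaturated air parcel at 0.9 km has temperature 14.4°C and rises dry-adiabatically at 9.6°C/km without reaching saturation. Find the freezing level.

2.4 km

Height above start = (14.4 − 0) / 9.6 = 1.5 km
Altitude = 900 m + 1500 m = 2400 m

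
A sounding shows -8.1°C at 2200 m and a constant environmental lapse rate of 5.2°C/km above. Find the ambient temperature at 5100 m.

-23.18°C

2200 → 5100 m (environmental, 5.2°C/km): ΔT = -5.2 × 2.9 = -15.08°C → T = -23.18°C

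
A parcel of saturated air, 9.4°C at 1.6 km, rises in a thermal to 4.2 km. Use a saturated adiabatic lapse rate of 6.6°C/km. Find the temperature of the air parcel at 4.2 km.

From 1600 m to 4200 m (saturated adiabatic): cools by 6.6 × 2.6 = 17.16°C, giving -7.76°C.

-7.76°C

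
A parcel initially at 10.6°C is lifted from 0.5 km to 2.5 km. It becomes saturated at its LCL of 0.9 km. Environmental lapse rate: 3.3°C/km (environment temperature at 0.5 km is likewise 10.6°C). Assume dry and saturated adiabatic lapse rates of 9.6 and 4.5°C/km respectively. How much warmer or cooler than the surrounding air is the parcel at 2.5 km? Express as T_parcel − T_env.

Parcel:
  500 → 900 m (dry, 9.6°C/km): ΔT = -9.6 × 0.4 = -3.84°C → T = 6.76°C
  900 → 2500 m (saturated, 4.5°C/km): ΔT = -4.5 × 1.6 = -7.2°C → T = -0.44°C
Environment:
  500 → 2500 m (environment, 3.3°C/km): ΔT = -3.3 × 2 = -6.6°C → T = 4°C
T_parcel − T_env = -0.44 − 4 = -4.44°C

-4.44°C (parcel cooler than environment)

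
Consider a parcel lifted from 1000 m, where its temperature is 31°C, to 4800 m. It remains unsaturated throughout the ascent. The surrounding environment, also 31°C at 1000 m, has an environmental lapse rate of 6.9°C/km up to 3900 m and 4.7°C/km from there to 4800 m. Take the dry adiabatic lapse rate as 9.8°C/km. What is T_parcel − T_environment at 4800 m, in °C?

-13°C (parcel cooler than environment)

Parcel:
  1000–4800 m, dry: Δz = 3.8 km ⇒ ΔT = -37.24°C; T = -6.24°C
Environment:
  1000–3900 m, environment, lower layer: Δz = 2.9 km ⇒ ΔT = -20.01°C; T = 10.99°C
  3900–4800 m, environment, upper layer: Δz = 0.9 km ⇒ ΔT = -4.23°C; T = 6.76°C
T_parcel − T_env = -6.24 − 6.76 = -13°C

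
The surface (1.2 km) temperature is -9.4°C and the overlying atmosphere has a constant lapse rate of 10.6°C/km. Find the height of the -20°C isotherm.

2.2 km

Height above start = (-9.4 − (-20)) / 10.6 = 1 km
Altitude = 1200 m + 1000 m = 2200 m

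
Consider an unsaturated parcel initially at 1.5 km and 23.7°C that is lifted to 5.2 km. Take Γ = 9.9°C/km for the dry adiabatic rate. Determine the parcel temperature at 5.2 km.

-12.93°C

1500–5200 m, dry adiabatic: Δz = 3.7 km ⇒ ΔT = -36.63°C; T = -12.93°C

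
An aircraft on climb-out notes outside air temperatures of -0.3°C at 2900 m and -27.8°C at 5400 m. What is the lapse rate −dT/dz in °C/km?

11°C/km

Γ = −ΔT/Δz = (-0.3 − (-27.8)) / (5400 − 2900) m
  = 27.5°C / 2.5 km = 11°C/km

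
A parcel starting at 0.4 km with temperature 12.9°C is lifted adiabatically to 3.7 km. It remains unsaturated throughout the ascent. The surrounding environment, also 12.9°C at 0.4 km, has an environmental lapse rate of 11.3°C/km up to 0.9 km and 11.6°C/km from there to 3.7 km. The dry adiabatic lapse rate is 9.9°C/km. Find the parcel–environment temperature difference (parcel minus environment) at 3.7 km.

+5.46°C (parcel warmer than environment)

Parcel:
  Dry to 3700 m: -9.9 × 3.3 km = -32.67°C, so T = -19.77°C.
Environment:
  Environment, lower layer to 900 m: -11.3 × 0.5 km = -5.65°C, so T = 7.25°C.
  Environment, upper layer to 3700 m: -11.6 × 2.8 km = -32.48°C, so T = -25.23°C.
T_parcel − T_env = -19.77 − (-25.23) = +5.46°C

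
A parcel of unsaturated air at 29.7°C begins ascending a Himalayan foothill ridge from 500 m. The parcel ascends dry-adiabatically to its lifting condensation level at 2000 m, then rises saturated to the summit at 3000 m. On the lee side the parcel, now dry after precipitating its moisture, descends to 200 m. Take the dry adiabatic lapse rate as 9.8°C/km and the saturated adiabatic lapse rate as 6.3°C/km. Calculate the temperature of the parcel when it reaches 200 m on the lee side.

From 500 m to 2000 m (dry): cools by 9.8 × 1.5 = 14.7°C, giving 15°C.
From 2000 m to 3000 m (saturated): cools by 6.3 × 1 = 6.3°C, giving 8.7°C.
From 3000 m to 200 m (dry descent): warms by 9.8 × 2.8 = 27.44°C, giving 36.14°C.

36.14°C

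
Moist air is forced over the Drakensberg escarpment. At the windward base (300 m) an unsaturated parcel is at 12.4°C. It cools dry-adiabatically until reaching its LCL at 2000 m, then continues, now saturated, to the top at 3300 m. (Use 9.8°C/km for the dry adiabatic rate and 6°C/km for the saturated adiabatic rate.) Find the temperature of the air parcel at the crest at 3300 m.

300–2000 m, dry: Δz = 1.7 km ⇒ ΔT = -16.66°C; T = -4.26°C
2000–3300 m, saturated: Δz = 1.3 km ⇒ ΔT = -7.8°C; T = -12.06°C

-12.06°C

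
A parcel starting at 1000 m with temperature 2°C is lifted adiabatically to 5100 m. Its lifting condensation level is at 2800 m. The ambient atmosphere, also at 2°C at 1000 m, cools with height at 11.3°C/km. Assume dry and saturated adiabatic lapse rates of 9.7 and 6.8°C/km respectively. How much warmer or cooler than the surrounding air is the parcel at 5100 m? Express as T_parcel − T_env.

Parcel:
  1000 → 2800 m (dry, 9.7°C/km): ΔT = -9.7 × 1.8 = -17.46°C → T = -15.46°C
  2800 → 5100 m (saturated, 6.8°C/km): ΔT = -6.8 × 2.3 = -15.64°C → T = -31.1°C
Environment:
  1000 → 5100 m (environment, 11.3°C/km): ΔT = -11.3 × 4.1 = -46.33°C → T = -44.33°C
T_parcel − T_env = -31.1 − (-44.33) = +13.23°C

+13.23°C (parcel warmer than environment)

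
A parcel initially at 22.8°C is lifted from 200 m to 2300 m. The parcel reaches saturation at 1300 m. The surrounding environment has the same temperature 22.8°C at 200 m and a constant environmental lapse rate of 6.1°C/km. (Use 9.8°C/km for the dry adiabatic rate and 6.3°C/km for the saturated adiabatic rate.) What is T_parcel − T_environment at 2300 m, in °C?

Parcel:
  From 200 m to 1300 m (dry): cools by 9.8 × 1.1 = 10.78°C, giving 12.02°C.
  From 1300 m to 2300 m (saturated): cools by 6.3 × 1 = 6.3°C, giving 5.72°C.
Environment:
  From 200 m to 2300 m (environment): cools by 6.1 × 2.1 = 12.81°C, giving 9.99°C.
T_parcel − T_env = 5.72 − 9.99 = -4.27°C

-4.27°C (parcel cooler than environment)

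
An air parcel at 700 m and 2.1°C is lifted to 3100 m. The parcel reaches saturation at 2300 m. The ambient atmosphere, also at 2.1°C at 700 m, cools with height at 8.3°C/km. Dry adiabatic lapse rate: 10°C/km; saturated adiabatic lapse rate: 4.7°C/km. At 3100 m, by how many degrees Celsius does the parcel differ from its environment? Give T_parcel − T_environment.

+0.16°C (parcel warmer than environment)

Parcel:
  700 → 2300 m (dry, 10°C/km): ΔT = -10 × 1.6 = -16°C → T = -13.9°C
  2300 → 3100 m (saturated, 4.7°C/km): ΔT = -4.7 × 0.8 = -3.76°C → T = -17.66°C
Environment:
  700 → 3100 m (environment, 8.3°C/km): ΔT = -8.3 × 2.4 = -19.92°C → T = -17.82°C
T_parcel − T_env = -17.66 − (-17.82) = +0.16°C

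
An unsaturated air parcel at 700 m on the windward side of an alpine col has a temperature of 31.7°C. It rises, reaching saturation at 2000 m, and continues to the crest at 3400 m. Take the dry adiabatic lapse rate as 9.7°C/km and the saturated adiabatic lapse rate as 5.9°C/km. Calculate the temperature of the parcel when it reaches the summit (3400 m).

Dry to 2000 m: -9.7 × 1.3 km = -12.61°C, so T = 19.09°C.
Saturated to 3400 m: -5.9 × 1.4 km = -8.26°C, so T = 10.83°C.

10.83°C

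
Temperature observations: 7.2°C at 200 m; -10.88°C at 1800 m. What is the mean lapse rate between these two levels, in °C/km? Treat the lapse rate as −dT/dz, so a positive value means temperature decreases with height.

Γ = −ΔT/Δz = (7.2 − (-10.88)) / (1800 − 200) m
  = 18.08°C / 1.6 km = 11.3°C/km

11.3°C/km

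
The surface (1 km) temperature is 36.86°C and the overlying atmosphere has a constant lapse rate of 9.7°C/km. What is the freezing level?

4.8 km

Height above start = (36.86 − 0) / 9.7 = 3.8 km
Altitude = 1000 m + 3800 m = 4800 m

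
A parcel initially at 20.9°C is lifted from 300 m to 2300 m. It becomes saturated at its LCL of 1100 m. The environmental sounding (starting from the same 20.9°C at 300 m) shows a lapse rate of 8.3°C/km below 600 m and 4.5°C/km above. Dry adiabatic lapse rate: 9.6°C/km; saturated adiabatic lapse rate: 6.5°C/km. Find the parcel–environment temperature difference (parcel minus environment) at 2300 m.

Parcel:
  From 300 m to 1100 m (dry): cools by 9.6 × 0.8 = 7.68°C, giving 13.22°C.
  From 1100 m to 2300 m (saturated): cools by 6.5 × 1.2 = 7.8°C, giving 5.42°C.
Environment:
  From 300 m to 600 m (environment, lower layer): cools by 8.3 × 0.3 = 2.49°C, giving 18.41°C.
  From 600 m to 2300 m (environment, upper layer): cools by 4.5 × 1.7 = 7.65°C, giving 10.76°C.
T_parcel − T_env = 5.42 − 10.76 = -5.34°C

-5.34°C (parcel cooler than environment)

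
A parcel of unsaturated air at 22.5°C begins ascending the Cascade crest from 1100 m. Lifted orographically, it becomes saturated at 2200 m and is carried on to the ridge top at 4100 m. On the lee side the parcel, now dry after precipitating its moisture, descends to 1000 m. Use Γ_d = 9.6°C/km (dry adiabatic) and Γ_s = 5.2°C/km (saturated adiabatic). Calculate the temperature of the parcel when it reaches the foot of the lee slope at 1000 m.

31.82°C

From 1100 m to 2200 m (dry): cools by 9.6 × 1.1 = 10.56°C, giving 11.94°C.
From 2200 m to 4100 m (saturated): cools by 5.2 × 1.9 = 9.88°C, giving 2.06°C.
From 4100 m to 1000 m (dry descent): warms by 9.6 × 3.1 = 29.76°C, giving 31.82°C.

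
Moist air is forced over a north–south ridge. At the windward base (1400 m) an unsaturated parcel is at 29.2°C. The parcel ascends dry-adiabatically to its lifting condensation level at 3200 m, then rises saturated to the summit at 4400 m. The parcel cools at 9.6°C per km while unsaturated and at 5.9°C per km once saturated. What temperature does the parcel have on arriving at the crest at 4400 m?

4.84°C

1400–3200 m, dry: Δz = 1.8 km ⇒ ΔT = -17.28°C; T = 11.92°C
3200–4400 m, saturated: Δz = 1.2 km ⇒ ΔT = -7.08°C; T = 4.84°C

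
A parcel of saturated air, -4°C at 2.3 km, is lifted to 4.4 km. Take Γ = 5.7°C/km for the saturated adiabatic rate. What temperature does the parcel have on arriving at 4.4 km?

Saturated adiabatic to 4400 m: -5.7 × 2.1 km = -11.97°C, so T = -15.97°C.

-15.97°C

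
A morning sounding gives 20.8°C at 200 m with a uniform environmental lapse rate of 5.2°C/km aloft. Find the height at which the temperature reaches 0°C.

4200 m

Height above start = (20.8 − 0) / 5.2 = 4 km
Altitude = 200 m + 4000 m = 4200 m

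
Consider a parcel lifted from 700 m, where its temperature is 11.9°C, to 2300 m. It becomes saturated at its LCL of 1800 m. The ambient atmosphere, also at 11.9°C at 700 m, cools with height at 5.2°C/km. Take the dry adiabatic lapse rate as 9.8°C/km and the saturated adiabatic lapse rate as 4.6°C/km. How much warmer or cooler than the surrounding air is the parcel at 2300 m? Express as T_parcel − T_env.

Parcel:
  700–1800 m, dry: Δz = 1.1 km ⇒ ΔT = -10.78°C; T = 1.12°C
  1800–2300 m, saturated: Δz = 0.5 km ⇒ ΔT = -2.3°C; T = -1.18°C
Environment:
  700–2300 m, environment: Δz = 1.6 km ⇒ ΔT = -8.32°C; T = 3.58°C
T_parcel − T_env = -1.18 − 3.58 = -4.76°C

-4.76°C (parcel cooler than environment)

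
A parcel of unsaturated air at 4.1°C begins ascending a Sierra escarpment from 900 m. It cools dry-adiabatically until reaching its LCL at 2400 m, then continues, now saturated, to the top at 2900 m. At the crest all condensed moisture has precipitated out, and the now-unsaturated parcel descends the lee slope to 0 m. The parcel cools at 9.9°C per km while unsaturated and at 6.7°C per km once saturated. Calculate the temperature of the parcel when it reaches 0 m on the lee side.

900 → 2400 m (dry, 9.9°C/km): ΔT = -9.9 × 1.5 = -14.85°C → T = -10.75°C
2400 → 2900 m (saturated, 6.7°C/km): ΔT = -6.7 × 0.5 = -3.35°C → T = -14.1°C
2900 → 0 m (dry descent, 9.9°C/km): ΔT = +9.9 × 2.9 = +28.71°C → T = 14.61°C

14.61°C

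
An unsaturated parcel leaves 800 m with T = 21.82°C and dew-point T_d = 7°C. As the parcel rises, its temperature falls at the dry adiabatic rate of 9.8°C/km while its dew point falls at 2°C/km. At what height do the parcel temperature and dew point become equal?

T and T_d converge at 9.8 − 2 = 7.8°C per km
Height above start = (21.82 − 7) / 7.8 = 1.9 km
LCL altitude = 800 m + 1900 m = 2700 m

2700 m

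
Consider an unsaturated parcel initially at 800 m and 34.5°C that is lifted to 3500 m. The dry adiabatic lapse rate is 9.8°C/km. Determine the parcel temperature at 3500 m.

From 800 m to 3500 m (dry adiabatic): cools by 9.8 × 2.7 = 26.46°C, giving 8.04°C.

8.04°C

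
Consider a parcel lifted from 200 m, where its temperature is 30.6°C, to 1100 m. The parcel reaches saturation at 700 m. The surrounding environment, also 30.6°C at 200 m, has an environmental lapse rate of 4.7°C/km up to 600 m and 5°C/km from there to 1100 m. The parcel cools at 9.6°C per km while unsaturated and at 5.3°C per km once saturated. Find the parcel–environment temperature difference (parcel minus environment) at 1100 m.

Parcel:
  200–700 m, dry: Δz = 0.5 km ⇒ ΔT = -4.8°C; T = 25.8°C
  700–1100 m, saturated: Δz = 0.4 km ⇒ ΔT = -2.12°C; T = 23.68°C
Environment:
  200–600 m, environment, lower layer: Δz = 0.4 km ⇒ ΔT = -1.88°C; T = 28.72°C
  600–1100 m, environment, upper layer: Δz = 0.5 km ⇒ ΔT = -2.5°C; T = 26.22°C
T_parcel − T_env = 23.68 − 26.22 = -2.54°C

-2.54°C (parcel cooler than environment)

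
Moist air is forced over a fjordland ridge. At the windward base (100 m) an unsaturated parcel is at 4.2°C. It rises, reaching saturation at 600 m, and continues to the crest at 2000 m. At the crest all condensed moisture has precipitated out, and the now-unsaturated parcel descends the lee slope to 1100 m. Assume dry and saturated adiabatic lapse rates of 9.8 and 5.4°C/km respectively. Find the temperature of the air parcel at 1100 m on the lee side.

100–600 m, dry: Δz = 0.5 km ⇒ ΔT = -4.9°C; T = -0.7°C
600–2000 m, saturated: Δz = 1.4 km ⇒ ΔT = -7.56°C; T = -8.26°C
2000–1100 m, dry descent: Δz = 0.9 km ⇒ ΔT = +8.82°C; T = 0.56°C

0.56°C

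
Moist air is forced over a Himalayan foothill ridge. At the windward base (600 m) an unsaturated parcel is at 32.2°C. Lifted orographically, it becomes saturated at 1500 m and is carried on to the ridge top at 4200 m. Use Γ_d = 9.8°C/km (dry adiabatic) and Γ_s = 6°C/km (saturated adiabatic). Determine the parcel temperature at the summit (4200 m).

From 600 m to 1500 m (dry): cools by 9.8 × 0.9 = 8.82°C, giving 23.38°C.
From 1500 m to 4200 m (saturated): cools by 6 × 2.7 = 16.2°C, giving 7.18°C.

7.18°C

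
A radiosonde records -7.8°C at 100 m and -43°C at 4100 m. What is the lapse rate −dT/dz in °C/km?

Γ = −ΔT/Δz = (-7.8 − (-43)) / (4100 − 100) m
  = 35.2°C / 4 km = 8.8°C/km

8.8°C/km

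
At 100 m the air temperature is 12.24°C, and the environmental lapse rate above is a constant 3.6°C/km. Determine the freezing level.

3500 m

Height above start = (12.24 − 0) / 3.6 = 3.4 km
Altitude = 100 m + 3400 m = 3500 m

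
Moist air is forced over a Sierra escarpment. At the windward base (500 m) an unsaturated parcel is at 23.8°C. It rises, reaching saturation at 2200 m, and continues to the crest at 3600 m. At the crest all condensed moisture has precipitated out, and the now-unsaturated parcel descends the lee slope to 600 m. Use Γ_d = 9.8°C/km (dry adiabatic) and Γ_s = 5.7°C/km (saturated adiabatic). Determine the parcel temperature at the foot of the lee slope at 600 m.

500–2200 m, dry: Δz = 1.7 km ⇒ ΔT = -16.66°C; T = 7.14°C
2200–3600 m, saturated: Δz = 1.4 km ⇒ ΔT = -7.98°C; T = -0.84°C
3600–600 m, dry descent: Δz = 3 km ⇒ ΔT = +29.4°C; T = 28.56°C

28.56°C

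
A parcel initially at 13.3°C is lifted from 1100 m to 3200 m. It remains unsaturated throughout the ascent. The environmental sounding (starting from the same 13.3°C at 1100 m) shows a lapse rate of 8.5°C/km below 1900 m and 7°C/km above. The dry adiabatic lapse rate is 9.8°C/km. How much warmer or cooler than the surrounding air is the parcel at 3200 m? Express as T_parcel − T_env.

-4.68°C (parcel cooler than environment)

Parcel:
  Dry to 3200 m: -9.8 × 2.1 km = -20.58°C, so T = -7.28°C.
Environment:
  Environment, lower layer to 1900 m: -8.5 × 0.8 km = -6.8°C, so T = 6.5°C.
  Environment, upper layer to 3200 m: -7 × 1.3 km = -9.1°C, so T = -2.6°C.
T_parcel − T_env = -7.28 − (-2.6) = -4.68°C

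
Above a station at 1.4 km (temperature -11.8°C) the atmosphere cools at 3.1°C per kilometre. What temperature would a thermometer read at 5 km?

-22.96°C

1400 → 5000 m (environmental, 3.1°C/km): ΔT = -3.1 × 3.6 = -11.16°C → T = -22.96°C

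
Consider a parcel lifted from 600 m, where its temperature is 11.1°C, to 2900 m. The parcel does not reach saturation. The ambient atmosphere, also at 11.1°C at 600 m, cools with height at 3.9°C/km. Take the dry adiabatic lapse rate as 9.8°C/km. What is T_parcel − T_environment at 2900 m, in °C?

-13.57°C (parcel cooler than environment)

Parcel:
  600–2900 m, dry: Δz = 2.3 km ⇒ ΔT = -22.54°C; T = -11.44°C
Environment:
  600–2900 m, environment: Δz = 2.3 km ⇒ ΔT = -8.97°C; T = 2.13°C
T_parcel − T_env = -11.44 − 2.13 = -13.57°C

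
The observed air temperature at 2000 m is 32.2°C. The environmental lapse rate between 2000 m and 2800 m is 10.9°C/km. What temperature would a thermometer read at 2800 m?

23.48°C

2000–2800 m, environmental: Δz = 0.8 km ⇒ ΔT = -8.72°C; T = 23.48°C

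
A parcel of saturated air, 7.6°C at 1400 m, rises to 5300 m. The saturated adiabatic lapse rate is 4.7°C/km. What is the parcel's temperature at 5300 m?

-10.73°C

Saturated adiabatic to 5300 m: -4.7 × 3.9 km = -18.33°C, so T = -10.73°C.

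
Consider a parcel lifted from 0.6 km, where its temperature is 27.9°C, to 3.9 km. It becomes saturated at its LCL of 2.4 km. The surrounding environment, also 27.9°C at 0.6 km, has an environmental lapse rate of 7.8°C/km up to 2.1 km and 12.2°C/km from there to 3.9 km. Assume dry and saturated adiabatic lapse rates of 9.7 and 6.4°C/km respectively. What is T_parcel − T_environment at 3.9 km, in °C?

+6.6°C (parcel warmer than environment)

Parcel:
  Dry to 2400 m: -9.7 × 1.8 km = -17.46°C, so T = 10.44°C.
  Saturated to 3900 m: -6.4 × 1.5 km = -9.6°C, so T = 0.84°C.
Environment:
  Environment, lower layer to 2100 m: -7.8 × 1.5 km = -11.7°C, so T = 16.2°C.
  Environment, upper layer to 3900 m: -12.2 × 1.8 km = -21.96°C, so T = -5.76°C.
T_parcel − T_env = 0.84 − (-5.76) = +6.6°C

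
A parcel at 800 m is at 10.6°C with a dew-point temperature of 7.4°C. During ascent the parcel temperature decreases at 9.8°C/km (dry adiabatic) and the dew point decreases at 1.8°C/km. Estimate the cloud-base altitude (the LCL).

1200 m

T and T_d converge at 9.8 − 1.8 = 8°C per km
Height above start = (10.6 − 7.4) / 8 = 0.4 km
LCL altitude = 800 m + 400 m = 1200 m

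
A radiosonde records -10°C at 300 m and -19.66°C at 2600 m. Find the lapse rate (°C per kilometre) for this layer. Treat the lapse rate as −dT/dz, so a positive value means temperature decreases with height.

Γ = −ΔT/Δz = (-10 − (-19.66)) / (2600 − 300) m
  = 9.66°C / 2.3 km = 4.2°C/km

4.2°C/km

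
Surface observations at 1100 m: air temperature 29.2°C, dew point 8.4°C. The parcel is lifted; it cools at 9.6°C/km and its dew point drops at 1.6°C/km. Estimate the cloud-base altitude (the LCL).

3700 m

T and T_d converge at 9.6 − 1.6 = 8°C per km
Height above start = (29.2 − 8.4) / 8 = 2.6 km
LCL altitude = 1100 m + 2600 m = 3700 m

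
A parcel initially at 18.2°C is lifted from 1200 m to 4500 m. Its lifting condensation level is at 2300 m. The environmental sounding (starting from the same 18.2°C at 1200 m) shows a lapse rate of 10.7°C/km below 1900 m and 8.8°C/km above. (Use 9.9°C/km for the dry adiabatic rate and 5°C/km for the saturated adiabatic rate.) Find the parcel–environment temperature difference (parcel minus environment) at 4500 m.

+8.48°C (parcel warmer than environment)

Parcel:
  1200 → 2300 m (dry, 9.9°C/km): ΔT = -9.9 × 1.1 = -10.89°C → T = 7.31°C
  2300 → 4500 m (saturated, 5°C/km): ΔT = -5 × 2.2 = -11°C → T = -3.69°C
Environment:
  1200 → 1900 m (environment, lower layer, 10.7°C/km): ΔT = -10.7 × 0.7 = -7.49°C → T = 10.71°C
  1900 → 4500 m (environment, upper layer, 8.8°C/km): ΔT = -8.8 × 2.6 = -22.88°C → T = -12.17°C
T_parcel − T_env = -3.69 − (-12.17) = +8.48°C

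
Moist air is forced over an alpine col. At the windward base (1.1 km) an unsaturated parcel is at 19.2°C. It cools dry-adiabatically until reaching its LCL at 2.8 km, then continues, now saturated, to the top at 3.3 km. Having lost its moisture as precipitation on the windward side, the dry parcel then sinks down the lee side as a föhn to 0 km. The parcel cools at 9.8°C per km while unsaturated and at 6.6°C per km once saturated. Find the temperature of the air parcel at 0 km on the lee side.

31.58°C

Dry to 2800 m: -9.8 × 1.7 km = -16.66°C, so T = 2.54°C.
Saturated to 3300 m: -6.6 × 0.5 km = -3.3°C, so T = -0.76°C.
Dry descent to 0 m: +9.8 × 3.3 km = +32.34°C, so T = 31.58°C.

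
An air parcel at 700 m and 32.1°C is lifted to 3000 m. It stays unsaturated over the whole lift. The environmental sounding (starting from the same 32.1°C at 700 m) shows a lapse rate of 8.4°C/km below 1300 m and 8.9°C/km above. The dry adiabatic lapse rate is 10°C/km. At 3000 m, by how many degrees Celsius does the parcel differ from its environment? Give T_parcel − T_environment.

-2.83°C (parcel cooler than environment)

Parcel:
  From 700 m to 3000 m (dry): cools by 10 × 2.3 = 23°C, giving 9.1°C.
Environment:
  From 700 m to 1300 m (environment, lower layer): cools by 8.4 × 0.6 = 5.04°C, giving 27.06°C.
  From 1300 m to 3000 m (environment, upper layer): cools by 8.9 × 1.7 = 15.13°C, giving 11.93°C.
T_parcel − T_env = 9.1 − 11.93 = -2.83°C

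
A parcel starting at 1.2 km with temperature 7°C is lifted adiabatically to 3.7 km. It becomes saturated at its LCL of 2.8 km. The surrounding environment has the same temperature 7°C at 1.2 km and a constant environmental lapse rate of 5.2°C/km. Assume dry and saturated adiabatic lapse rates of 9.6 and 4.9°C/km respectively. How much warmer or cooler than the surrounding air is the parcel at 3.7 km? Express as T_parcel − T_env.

Parcel:
  1200–2800 m, dry: Δz = 1.6 km ⇒ ΔT = -15.36°C; T = -8.36°C
  2800–3700 m, saturated: Δz = 0.9 km ⇒ ΔT = -4.41°C; T = -12.77°C
Environment:
  1200–3700 m, environment: Δz = 2.5 km ⇒ ΔT = -13°C; T = -6°C
T_parcel − T_env = -12.77 − (-6) = -6.77°C

-6.77°C (parcel cooler than environment)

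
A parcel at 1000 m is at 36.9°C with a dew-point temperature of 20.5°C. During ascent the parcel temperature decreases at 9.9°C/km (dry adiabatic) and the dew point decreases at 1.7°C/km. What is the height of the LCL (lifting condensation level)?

T and T_d converge at 9.9 − 1.7 = 8.2°C per km
Height above start = (36.9 − 20.5) / 8.2 = 2 km
LCL altitude = 1000 m + 2000 m = 3000 m

3000 m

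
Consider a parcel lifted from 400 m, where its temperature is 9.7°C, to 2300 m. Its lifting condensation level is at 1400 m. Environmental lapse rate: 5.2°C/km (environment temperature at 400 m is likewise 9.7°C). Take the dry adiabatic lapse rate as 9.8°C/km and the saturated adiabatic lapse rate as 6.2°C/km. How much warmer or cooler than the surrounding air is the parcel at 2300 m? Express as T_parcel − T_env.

-5.5°C (parcel cooler than environment)

Parcel:
  400–1400 m, dry: Δz = 1 km ⇒ ΔT = -9.8°C; T = -0.1°C
  1400–2300 m, saturated: Δz = 0.9 km ⇒ ΔT = -5.58°C; T = -5.68°C
Environment:
  400–2300 m, environment: Δz = 1.9 km ⇒ ΔT = -9.88°C; T = -0.18°C
T_parcel − T_env = -5.68 − (-0.18) = -5.5°C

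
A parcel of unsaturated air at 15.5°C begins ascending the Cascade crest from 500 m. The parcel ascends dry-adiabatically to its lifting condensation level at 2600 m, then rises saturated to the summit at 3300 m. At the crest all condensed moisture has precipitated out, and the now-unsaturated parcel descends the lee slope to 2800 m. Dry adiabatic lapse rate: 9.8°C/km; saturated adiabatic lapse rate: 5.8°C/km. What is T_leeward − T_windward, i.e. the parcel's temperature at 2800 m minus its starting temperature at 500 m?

-19.74°C

500 → 2600 m (dry, 9.8°C/km): ΔT = -9.8 × 2.1 = -20.58°C → T = -5.08°C
2600 → 3300 m (saturated, 5.8°C/km): ΔT = -5.8 × 0.7 = -4.06°C → T = -9.14°C
3300 → 2800 m (dry descent, 9.8°C/km): ΔT = +9.8 × 0.5 = +4.9°C → T = -4.24°C
Net change vs windward start: -4.24 − 15.5 = -19.74°C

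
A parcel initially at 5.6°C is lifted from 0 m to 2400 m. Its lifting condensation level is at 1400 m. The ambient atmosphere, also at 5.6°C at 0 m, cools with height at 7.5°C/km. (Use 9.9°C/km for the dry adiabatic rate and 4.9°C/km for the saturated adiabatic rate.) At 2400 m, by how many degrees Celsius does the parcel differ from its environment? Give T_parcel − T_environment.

-0.76°C (parcel cooler than environment)

Parcel:
  0–1400 m, dry: Δz = 1.4 km ⇒ ΔT = -13.86°C; T = -8.26°C
  1400–2400 m, saturated: Δz = 1 km ⇒ ΔT = -4.9°C; T = -13.16°C
Environment:
  0–2400 m, environment: Δz = 2.4 km ⇒ ΔT = -18°C; T = -12.4°C
T_parcel − T_env = -13.16 − (-12.4) = -0.76°C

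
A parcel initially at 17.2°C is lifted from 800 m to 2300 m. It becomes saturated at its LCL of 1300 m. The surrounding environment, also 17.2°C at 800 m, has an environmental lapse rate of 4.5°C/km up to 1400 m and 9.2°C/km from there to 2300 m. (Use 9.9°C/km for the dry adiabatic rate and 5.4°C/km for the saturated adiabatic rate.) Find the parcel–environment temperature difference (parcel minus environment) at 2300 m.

Parcel:
  Dry to 1300 m: -9.9 × 0.5 km = -4.95°C, so T = 12.25°C.
  Saturated to 2300 m: -5.4 × 1 km = -5.4°C, so T = 6.85°C.
Environment:
  Environment, lower layer to 1400 m: -4.5 × 0.6 km = -2.7°C, so T = 14.5°C.
  Environment, upper layer to 2300 m: -9.2 × 0.9 km = -8.28°C, so T = 6.22°C.
T_parcel − T_env = 6.85 − 6.22 = +0.63°C

+0.63°C (parcel warmer than environment)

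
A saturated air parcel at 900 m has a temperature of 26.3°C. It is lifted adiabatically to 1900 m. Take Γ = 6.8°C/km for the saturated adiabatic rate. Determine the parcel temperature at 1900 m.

900 → 1900 m (saturated adiabatic, 6.8°C/km): ΔT = -6.8 × 1 = -6.8°C → T = 19.5°C

19.5°C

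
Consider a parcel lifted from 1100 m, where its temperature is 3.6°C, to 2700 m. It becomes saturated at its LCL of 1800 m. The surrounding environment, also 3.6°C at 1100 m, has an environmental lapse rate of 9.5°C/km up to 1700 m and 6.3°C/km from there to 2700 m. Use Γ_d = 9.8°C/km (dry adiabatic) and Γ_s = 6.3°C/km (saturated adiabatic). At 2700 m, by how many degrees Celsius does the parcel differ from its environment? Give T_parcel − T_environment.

-0.53°C (parcel cooler than environment)

Parcel:
  1100–1800 m, dry: Δz = 0.7 km ⇒ ΔT = -6.86°C; T = -3.26°C
  1800–2700 m, saturated: Δz = 0.9 km ⇒ ΔT = -5.67°C; T = -8.93°C
Environment:
  1100–1700 m, environment, lower layer: Δz = 0.6 km ⇒ ΔT = -5.7°C; T = -2.1°C
  1700–2700 m, environment, upper layer: Δz = 1 km ⇒ ΔT = -6.3°C; T = -8.4°C
T_parcel − T_env = -8.93 − (-8.4) = -0.53°C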